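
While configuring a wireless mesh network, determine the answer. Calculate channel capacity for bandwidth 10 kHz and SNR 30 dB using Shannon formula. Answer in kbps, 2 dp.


Given: B = 10 kHz, SNR = 30 dB
SNR linear = 10^(30/10) = 1000
1 + SNR = 1001
log2(1001) = 9.9672262588
C = 10 * 1000 * 9.9672262588 = 99672.2626 bps
C = 99.672263 kbps -> 99.67 kbps (2 dp)

99.67


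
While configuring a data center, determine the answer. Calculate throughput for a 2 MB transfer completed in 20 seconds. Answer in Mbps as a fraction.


Given: file = 2 MB, time = 20 s
File in Mb = 2 * 8 = 16 Mb
Throughput = 16 / 20 Mbps
Throughput = 4/5 Mbps

4/5


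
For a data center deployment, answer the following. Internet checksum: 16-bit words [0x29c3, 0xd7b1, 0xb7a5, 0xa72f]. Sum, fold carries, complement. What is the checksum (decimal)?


Given words: [0x29c3, 0xd7b1, 0xb7a5, 0xa72f]
Step 1: Sum all words
Raw sum = 10691 + 55217 + 47013 + 42799 = 155720
Step 2: Fold carry: (24648 + 2) = 24650
One's complement = ~24650 & 0xFFFF = 40885

40885


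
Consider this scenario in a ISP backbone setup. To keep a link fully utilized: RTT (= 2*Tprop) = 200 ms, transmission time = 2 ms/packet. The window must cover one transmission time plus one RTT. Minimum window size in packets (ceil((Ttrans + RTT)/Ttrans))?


Given: Ttrans = 2 ms, RTT = 200 ms (= 2 * Tprop, Tprop = 100 ms)
Time until first ACK returns = Ttrans + RTT = 2 + 200 = 202 ms
Need W * Ttrans >= Ttrans + RTT  ->  W >= (Ttrans + RTT) / Ttrans
(Ttrans + RTT) / Ttrans = 202 / 2 = 101
W_min = ceil(101) = 101

101


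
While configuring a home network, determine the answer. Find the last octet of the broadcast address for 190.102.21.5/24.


Given: IP = 190.102.21.5, prefix = /24
Host bits = 32 - 24 = 8
Network last octet = 5 AND mask = 0
Host part size = 2^8 - 1 = 255
Broadcast last octet = 0 OR 255 = 255

255


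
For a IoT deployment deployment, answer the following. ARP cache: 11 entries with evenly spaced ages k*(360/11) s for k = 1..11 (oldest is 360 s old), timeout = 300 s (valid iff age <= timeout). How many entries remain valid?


Ages are k * 360/11 s for k = 1..11 (spacing = 32.7273 s).
Entry k is valid iff k * 360/11 <= 300 iff k <= 11 * 300 / 360 = 9.1667
n_valid = floor(9.1667) = 9
(n_stale = 11 - 9 = 2)

9


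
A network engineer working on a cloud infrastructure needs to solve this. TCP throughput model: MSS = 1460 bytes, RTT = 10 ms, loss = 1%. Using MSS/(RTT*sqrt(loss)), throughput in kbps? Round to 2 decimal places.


Given: MSS = 1460 bytes, RTT = 10 ms, loss = 1%
RTT in seconds = 10 / 1000 = 0.01
Loss rate = 1% = 0.01
sqrt(loss) = sqrt(0.01) = 0.1
Throughput (bytes/s) = 1460 / (0.01 * 0.1) = 1460000.0000
Throughput (kbps) = 1460000.0000 * 8 / 1000 = 11680.000000 -> 11680.00 kbps (2 dp)

11680.00


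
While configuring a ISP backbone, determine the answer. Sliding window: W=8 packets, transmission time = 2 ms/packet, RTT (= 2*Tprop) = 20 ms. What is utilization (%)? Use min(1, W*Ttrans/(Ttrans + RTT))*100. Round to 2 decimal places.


Given: W = 8, Ttrans = 2 ms, RTT = 20 ms (= 2 * Tprop, Tprop = 10 ms)
Cycle time = Ttrans + RTT = 2 + 20 = 22 ms (first packet sent until its ACK returns)
W * Ttrans = 8 * 2 = 16 ms of sending per cycle
W * Ttrans / (Ttrans + RTT) = 16 / 22 = 0.727273
U = min(1, 0.727273) = 0.727273
U% = 72.73%

72.73


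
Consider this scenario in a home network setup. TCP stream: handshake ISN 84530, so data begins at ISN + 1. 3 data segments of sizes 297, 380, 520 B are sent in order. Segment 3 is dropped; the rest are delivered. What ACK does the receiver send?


SYN uses sequence number 84530; first data byte = ISN + 1 = 84531.
Segment 1: SEQ = 84531, len = 297 B, covers [84531, 84827]
Segment 2: SEQ = 84828, len = 380 B, covers [84828, 85207]
Segment 3: SEQ = 85208, len = 520 B, covers [85208, 85727] [LOST]
In-order data received: bytes [84531, 85207] (segments 1..2).
Segment 3 missing -> gap begins at byte 85208.
Cumulative ACK = next expected in-order byte = 84531 + 297 + 380 = 85208

85208


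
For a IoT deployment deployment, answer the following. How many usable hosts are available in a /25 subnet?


Given: subnet mask /25
Host bits = 32 - 25 = 7
Total addresses = 2^7 = 128
Usable hosts = 128 - 2 (network + broadcast) = 126

126


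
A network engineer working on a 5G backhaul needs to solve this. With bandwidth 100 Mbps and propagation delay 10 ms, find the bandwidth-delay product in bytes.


Given: bandwidth = 100 Mbps, delay = 10 ms
BDP in bits = 100 * 10^6 * 10 / 1000
BDP in bits = 1000000
BDP in bytes = 1000000 / 8 = 125000

125000


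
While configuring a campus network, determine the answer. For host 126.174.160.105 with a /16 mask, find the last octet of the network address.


Given: IP = 126.174.160.105, prefix = /16
Subnet mask = 255.255.0.0
Last octet of IP: 105
Last octet of mask: 0
Network last octet = 105 AND 0 = 0

0


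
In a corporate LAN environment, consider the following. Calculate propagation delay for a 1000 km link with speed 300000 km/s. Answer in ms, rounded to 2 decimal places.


Given: distance = 1000 km, speed = 300000 km/s
Delay = distance / speed = 1000 / 300000 seconds
Delay in ms = 1000 * 1000 / 300000
Delay = 3.3333 ms
Rounded to 2 dp = 3.33 ms

3.33


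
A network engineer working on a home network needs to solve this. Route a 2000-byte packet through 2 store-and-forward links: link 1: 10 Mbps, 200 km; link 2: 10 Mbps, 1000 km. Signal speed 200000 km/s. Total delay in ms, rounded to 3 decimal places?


Packet = 2000 bytes = 16000 bits. Store-and-forward: sum (t_trans + t_prop) per link.
Link 1: t_trans = 16000/(10*10^6) s = 1.6000 ms; t_prop = 200/200000 s = 1.0000 ms; subtotal = 2.6000 ms
Link 2: t_trans = 16000/(10*10^6) s = 1.6000 ms; t_prop = 1000/200000 s = 5.0000 ms; subtotal = 6.6000 ms
End-to-end = 2.6000 + 6.6000 = 9.2000 ms -> 9.200 ms (3 dp)

9.200


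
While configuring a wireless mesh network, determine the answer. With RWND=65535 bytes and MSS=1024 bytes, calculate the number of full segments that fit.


Given: RWND = 65535 bytes, MSS = 1024 bytes
Full segments = floor(RWND / MSS)
Full segments = floor(65535 / 1024)
Full segments = floor(63.999) = 63

63


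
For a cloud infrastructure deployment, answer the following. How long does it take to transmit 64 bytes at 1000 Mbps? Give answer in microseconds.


Given: packet = 64 bytes, bandwidth = 1000 Mbps
Packet in bits = 64 * 8 = 512 bits
Bandwidth = 1000 * 10^6 = 1000000000 bps
Time = 512 / 1000000000 seconds
Time in us = 512 * 10^6 / 1000000000 = 0.512

0.512


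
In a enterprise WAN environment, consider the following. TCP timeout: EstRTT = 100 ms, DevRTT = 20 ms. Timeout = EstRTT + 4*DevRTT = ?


Given: EstRTT = 100 ms, DevRTT = 20 ms
Timeout = EstRTT + 4 * DevRTT
4 * DevRTT = 4 * 20 = 80
Timeout = 100 + 80 = 180 ms

180


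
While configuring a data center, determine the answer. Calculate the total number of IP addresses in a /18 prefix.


Given: CIDR prefix /18
Host bits = 32 - 18 = 14
Total addresses = 2^14 = 16384

16384


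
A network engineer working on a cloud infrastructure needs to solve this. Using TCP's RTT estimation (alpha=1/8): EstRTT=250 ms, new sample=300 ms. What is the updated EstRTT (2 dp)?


Given: EstRTT = 250 ms, SampleRTT = 300 ms, alpha = 1/8
New EstRTT = (1 - alpha) * EstRTT + alpha * SampleRTT
(7/8) * 250 = 218.75
(1/8) * 300 = 37.5
New EstRTT = 218.75 + 37.5 = 256.25 ms -> 256.25 ms (2 dp)

256.25


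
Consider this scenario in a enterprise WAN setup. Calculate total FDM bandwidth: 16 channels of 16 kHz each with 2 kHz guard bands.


Given: 16 channels, 16 kHz each, guard = 2 kHz
Channel bandwidth = 16 * 16 = 256 kHz
Guard bands = 15 gaps * 2 kHz = 30 kHz
Total = 256 + 30 = 286 kHz

286


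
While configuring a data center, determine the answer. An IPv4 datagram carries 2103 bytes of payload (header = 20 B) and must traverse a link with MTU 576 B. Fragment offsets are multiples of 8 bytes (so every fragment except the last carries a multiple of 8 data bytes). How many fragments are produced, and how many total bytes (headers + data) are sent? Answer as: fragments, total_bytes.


Max data per non-final fragment = floor((MTU - header)/8)*8 = floor((576 - 20)/8)*8 = floor(556/8)*8 = 552 B
Final fragment needs no 8-byte alignment: it can carry up to MTU - header = 556 B
Non-final fragments needed = ceil((payload - 556) / 552) = ceil(1547/552) = ceil(2.8025) = 3
Number of fragments = 3 + 1 = 4
Fragment sizes (data): 3 * 552 B + 447 B (last, 447 <= 556 OK)
Total bytes sent = payload + n_frags * header = 2103 + 4*20 = 2103 + 80 = 2183 B

4, 2183


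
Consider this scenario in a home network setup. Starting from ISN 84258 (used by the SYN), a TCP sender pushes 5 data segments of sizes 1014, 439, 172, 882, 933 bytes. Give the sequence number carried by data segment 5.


The SYN occupies sequence number ISN = 84258, so the first data byte is ISN + 1 = 84259.
SEQ of data segment i = (ISN + 1) + sum of payload sizes of segments 1..i-1.
Segment 1: SEQ = 84259, payload = 1014 bytes
Segment 2: SEQ = 85273, payload = 439 bytes
Segment 3: SEQ = 85712, payload = 172 bytes
Segment 4: SEQ = 85884, payload = 882 bytes
Segment 5: SEQ = 86766, payload = 933 bytes
SEQ of segment 5 = 84259 + 1014 + 439 + 172 + 882 = 86766

86766


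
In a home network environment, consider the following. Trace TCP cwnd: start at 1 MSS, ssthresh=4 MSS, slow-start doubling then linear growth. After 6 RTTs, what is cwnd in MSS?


RTT 0: cwnd = 1 MSS (initial)
RTT 1: cwnd = 2 MSS (slow start, doubled)
RTT 2: cwnd = 4 MSS (slow start, doubled)
RTT 3: cwnd = 5 MSS (congestion avoidance, +1)
RTT 4: cwnd = 6 MSS (congestion avoidance, +1)
RTT 5: cwnd = 7 MSS (congestion avoidance, +1)
RTT 6: cwnd = 8 MSS (congestion avoidance, +1)

8


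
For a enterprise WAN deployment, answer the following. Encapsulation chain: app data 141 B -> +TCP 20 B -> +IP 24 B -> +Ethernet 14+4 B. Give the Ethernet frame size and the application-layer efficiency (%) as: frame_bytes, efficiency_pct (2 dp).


TCP segment = 141 + 20 = 161 B
IP packet = 161 + 24 = 185 B
Ethernet frame = 185 + 14 + 4 = 203 B
Efficiency = app / frame = 141 / 203 = 0.694581 = 69.4581% -> 69.46% (2 dp)

203, 69.46


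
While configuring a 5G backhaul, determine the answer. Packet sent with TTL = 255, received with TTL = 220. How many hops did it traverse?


Given: initial TTL = 255, received TTL = 220
Hops = initial TTL - received TTL
Hops = 255 - 220 = 35

35


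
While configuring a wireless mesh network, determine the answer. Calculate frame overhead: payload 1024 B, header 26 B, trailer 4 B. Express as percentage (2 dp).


Given: payload = 1024 B, header = 26 B, trailer = 4 B
Overhead bytes = header + trailer = 26 + 4 = 30
Total frame = payload + overhead = 1024 + 30 = 1054
Overhead % = 30 / 1054 * 100 = 2.8463% -> 2.85% (2 dp)

2.85


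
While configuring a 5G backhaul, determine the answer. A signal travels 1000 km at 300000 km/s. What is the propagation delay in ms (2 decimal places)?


Given: distance = 1000 km, speed = 300000 km/s
Delay = distance / speed = 1000 / 300000 seconds
Delay in ms = 1000 * 1000 / 300000
Delay = 3.3333 ms
Rounded to 2 dp = 3.33 ms

3.33


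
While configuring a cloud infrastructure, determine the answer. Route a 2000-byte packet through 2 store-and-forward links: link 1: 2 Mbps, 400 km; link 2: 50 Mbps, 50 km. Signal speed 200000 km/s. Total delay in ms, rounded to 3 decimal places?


Packet = 2000 bytes = 16000 bits. Store-and-forward: sum (t_trans + t_prop) per link.
Link 1: t_trans = 16000/(2*10^6) s = 8.0000 ms; t_prop = 400/200000 s = 2.0000 ms; subtotal = 10.0000 ms
Link 2: t_trans = 16000/(50*10^6) s = 0.3200 ms; t_prop = 50/200000 s = 0.2500 ms; subtotal = 0.5700 ms
End-to-end = 10.0000 + 0.5700 = 10.5700 ms -> 10.570 ms (3 dp)

10.570


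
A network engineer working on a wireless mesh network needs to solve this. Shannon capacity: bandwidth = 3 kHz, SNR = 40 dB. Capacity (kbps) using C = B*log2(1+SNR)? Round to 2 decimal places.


Given: B = 3 kHz, SNR = 40 dB
SNR linear = 10^(40/10) = 10000
1 + SNR = 10001
log2(10001) = 13.2878566418
C = 3 * 1000 * 13.2878566418 = 39863.5699 bps
C = 39.863570 kbps -> 39.86 kbps (2 dp)

39.86


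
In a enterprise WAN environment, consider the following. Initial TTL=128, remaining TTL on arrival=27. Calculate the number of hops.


Given: initial TTL = 128, received TTL = 27
Hops = initial TTL - received TTL
Hops = 128 - 27 = 101

101


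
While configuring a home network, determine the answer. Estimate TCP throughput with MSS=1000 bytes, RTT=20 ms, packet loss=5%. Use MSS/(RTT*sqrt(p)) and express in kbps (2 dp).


Given: MSS = 1000 bytes, RTT = 20 ms, loss = 5%
RTT in seconds = 20 / 1000 = 0.02
Loss rate = 5% = 0.05
sqrt(loss) = sqrt(0.05) = 0.223606797750
Throughput (bytes/s) = 1000 / (0.02 * 0.223606797750) = 223606.7977
Throughput (kbps) = 223606.7977 * 8 / 1000 = 1788.854382 -> 1788.85 kbps (2 dp)

1788.85


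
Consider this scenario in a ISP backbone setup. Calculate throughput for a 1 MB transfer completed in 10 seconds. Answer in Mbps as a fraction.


Given: file = 1 MB, time = 10 s
File in Mb = 1 * 8 = 8 Mb
Throughput = 8 / 10 Mbps
Throughput = 4/5 Mbps

4/5


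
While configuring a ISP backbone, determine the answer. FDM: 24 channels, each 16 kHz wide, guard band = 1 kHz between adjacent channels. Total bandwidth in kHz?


Given: 24 channels, 16 kHz each, guard = 1 kHz
Channel bandwidth = 24 * 16 = 384 kHz
Guard bands = 23 gaps * 1 kHz = 23 kHz
Total = 384 + 23 = 407 kHz

407


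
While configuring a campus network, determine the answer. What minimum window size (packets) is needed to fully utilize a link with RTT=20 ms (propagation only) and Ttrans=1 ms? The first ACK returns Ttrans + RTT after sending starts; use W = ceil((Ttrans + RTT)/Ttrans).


Given: Ttrans = 1 ms, RTT = 20 ms (= 2 * Tprop, Tprop = 10 ms)
Time until first ACK returns = Ttrans + RTT = 1 + 20 = 21 ms
Need W * Ttrans >= Ttrans + RTT  ->  W >= (Ttrans + RTT) / Ttrans
(Ttrans + RTT) / Ttrans = 21 / 1 = 21
W_min = ceil(21) = 21

21


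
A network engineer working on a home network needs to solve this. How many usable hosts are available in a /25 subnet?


Given: subnet mask /25
Host bits = 32 - 25 = 7
Total addresses = 2^7 = 128
Usable hosts = 128 - 2 (network + broadcast) = 126

126


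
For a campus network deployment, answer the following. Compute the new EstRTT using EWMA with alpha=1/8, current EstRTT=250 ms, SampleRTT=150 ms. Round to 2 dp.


Given: EstRTT = 250 ms, SampleRTT = 150 ms, alpha = 1/8
New EstRTT = (1 - alpha) * EstRTT + alpha * SampleRTT
(7/8) * 250 = 218.75
(1/8) * 150 = 18.75
New EstRTT = 218.75 + 18.75 = 237.5 ms -> 237.50 ms (2 dp)

237.50


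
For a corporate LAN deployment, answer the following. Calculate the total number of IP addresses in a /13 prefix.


Given: CIDR prefix /13
Host bits = 32 - 13 = 19
Total addresses = 2^19 = 524288

524288


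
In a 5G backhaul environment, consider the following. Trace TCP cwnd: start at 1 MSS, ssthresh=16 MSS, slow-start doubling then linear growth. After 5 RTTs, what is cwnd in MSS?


RTT 0: cwnd = 1 MSS (initial)
RTT 1: cwnd = 2 MSS (slow start, doubled)
RTT 2: cwnd = 4 MSS (slow start, doubled)
RTT 3: cwnd = 8 MSS (slow start, doubled)
RTT 4: cwnd = 16 MSS (slow start, doubled)
RTT 5: cwnd = 17 MSS (congestion avoidance, +1)

17


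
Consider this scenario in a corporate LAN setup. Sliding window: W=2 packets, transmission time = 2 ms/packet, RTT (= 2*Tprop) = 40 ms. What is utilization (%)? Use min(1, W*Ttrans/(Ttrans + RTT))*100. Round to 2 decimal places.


Given: W = 2, Ttrans = 2 ms, RTT = 40 ms (= 2 * Tprop, Tprop = 20 ms)
Cycle time = Ttrans + RTT = 2 + 40 = 42 ms (first packet sent until its ACK returns)
W * Ttrans = 2 * 2 = 4 ms of sending per cycle
W * Ttrans / (Ttrans + RTT) = 4 / 42 = 0.095238
U = min(1, 0.095238) = 0.095238
U% = 9.52%

9.52


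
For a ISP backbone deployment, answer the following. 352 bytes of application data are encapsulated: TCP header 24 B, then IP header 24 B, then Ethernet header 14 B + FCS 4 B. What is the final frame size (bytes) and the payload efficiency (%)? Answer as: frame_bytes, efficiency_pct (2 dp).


TCP segment = 352 + 24 = 376 B
IP packet = 376 + 24 = 400 B
Ethernet frame = 400 + 14 + 4 = 418 B
Efficiency = app / frame = 352 / 418 = 0.842105 = 84.2105% -> 84.21% (2 dp)

418, 84.21


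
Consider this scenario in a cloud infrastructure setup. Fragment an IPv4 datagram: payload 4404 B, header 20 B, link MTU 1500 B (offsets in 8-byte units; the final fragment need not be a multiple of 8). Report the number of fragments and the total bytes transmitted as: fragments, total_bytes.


Max data per non-final fragment = floor((MTU - header)/8)*8 = floor((1500 - 20)/8)*8 = floor(1480/8)*8 = 1480 B
Final fragment needs no 8-byte alignment: it can carry up to MTU - header = 1480 B
Non-final fragments needed = ceil((payload - 1480) / 1480) = ceil(2924/1480) = ceil(1.9757) = 2
Number of fragments = 2 + 1 = 3
Fragment sizes (data): 2 * 1480 B + 1444 B (last, 1444 <= 1480 OK)
Total bytes sent = payload + n_frags * header = 4404 + 3*20 = 4404 + 60 = 4464 B

3, 4464


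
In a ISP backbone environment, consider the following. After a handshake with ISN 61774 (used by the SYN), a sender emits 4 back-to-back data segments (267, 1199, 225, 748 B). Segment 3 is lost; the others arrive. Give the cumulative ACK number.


SYN uses sequence number 61774; first data byte = ISN + 1 = 61775.
Segment 1: SEQ = 61775, len = 267 B, covers [61775, 62041]
Segment 2: SEQ = 62042, len = 1199 B, covers [62042, 63240]
Segment 3: SEQ = 63241, len = 225 B, covers [63241, 63465] [LOST]
Segment 4: SEQ = 63466, len = 748 B, covers [63466, 64213]
In-order data received: bytes [61775, 63240] (segments 1..2).
Segment 3 missing -> gap begins at byte 63241; later segments buffered out of order.
Cumulative ACK = next expected in-order byte = 61775 + 267 + 1199 = 63241

63241


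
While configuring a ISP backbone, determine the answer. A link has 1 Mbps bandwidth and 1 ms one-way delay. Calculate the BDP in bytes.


Given: bandwidth = 1 Mbps, delay = 1 ms
BDP in bits = 1 * 10^6 * 1 / 1000
BDP in bits = 1000
BDP in bytes = 1000 / 8 = 125

125


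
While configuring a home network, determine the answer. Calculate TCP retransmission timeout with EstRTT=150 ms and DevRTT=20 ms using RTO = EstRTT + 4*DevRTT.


Given: EstRTT = 150 ms, DevRTT = 20 ms
Timeout = EstRTT + 4 * DevRTT
4 * DevRTT = 4 * 20 = 80
Timeout = 150 + 80 = 230 ms

230


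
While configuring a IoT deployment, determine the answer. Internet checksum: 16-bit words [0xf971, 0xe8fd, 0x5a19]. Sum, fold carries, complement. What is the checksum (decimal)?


Given words: [0xf971, 0xe8fd, 0x5a19]
Step 1: Sum all words
Raw sum = 63857 + 59645 + 23065 = 146567
Step 2: Fold carry: (15495 + 2) = 15497
One's complement = ~15497 & 0xFFFF = 50038

50038


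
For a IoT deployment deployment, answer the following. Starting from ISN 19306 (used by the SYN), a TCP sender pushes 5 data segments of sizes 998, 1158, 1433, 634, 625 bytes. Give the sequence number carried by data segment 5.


The SYN occupies sequence number ISN = 19306, so the first data byte is ISN + 1 = 19307.
SEQ of data segment i = (ISN + 1) + sum of payload sizes of segments 1..i-1.
Segment 1: SEQ = 19307, payload = 998 bytes
Segment 2: SEQ = 20305, payload = 1158 bytes
Segment 3: SEQ = 21463, payload = 1433 bytes
Segment 4: SEQ = 22896, payload = 634 bytes
Segment 5: SEQ = 23530, payload = 625 bytes
SEQ of segment 5 = 19307 + 998 + 1158 + 1433 + 634 = 23530

23530


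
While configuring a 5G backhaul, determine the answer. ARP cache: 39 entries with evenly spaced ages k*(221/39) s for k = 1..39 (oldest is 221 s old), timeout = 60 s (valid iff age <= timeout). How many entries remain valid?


Ages are k * 221/39 s for k = 1..39 (spacing = 5.6667 s).
Entry k is valid iff k * 221/39 <= 60 iff k <= 39 * 60 / 221 = 10.5882
n_valid = floor(10.5882) = 10
(n_stale = 39 - 10 = 29)

10


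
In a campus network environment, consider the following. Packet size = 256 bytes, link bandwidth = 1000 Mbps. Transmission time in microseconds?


Given: packet = 256 bytes, bandwidth = 1000 Mbps
Packet in bits = 256 * 8 = 2048 bits
Bandwidth = 1000 * 10^6 = 1000000000 bps
Time = 2048 / 1000000000 seconds
Time in us = 2048 * 10^6 / 1000000000 = 2.048

2.048


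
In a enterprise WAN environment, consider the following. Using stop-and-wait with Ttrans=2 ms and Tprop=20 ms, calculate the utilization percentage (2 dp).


Given: Ttrans = 2 ms, Tprop = 20 ms
RTT = 2 * Tprop = 2 * 20 = 40 ms
U = Ttrans / (Ttrans + RTT)
U = 2 / (2 + 40)
U = 2 / 42 = 0.047619
U% = 4.76%

4.76


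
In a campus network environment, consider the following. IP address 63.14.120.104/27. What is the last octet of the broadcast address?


Given: IP = 63.14.120.104, prefix = /27
Host bits = 32 - 27 = 5
Network last octet = 104 AND mask = 96
Host part size = 2^5 - 1 = 31
Broadcast last octet = 96 OR 31 = 127

127


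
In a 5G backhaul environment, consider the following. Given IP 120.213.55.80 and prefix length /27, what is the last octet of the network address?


Given: IP = 120.213.55.80, prefix = /27
Subnet mask = 255.255.255.224
Last octet of IP: 80
Last octet of mask: 224
Network last octet = 80 AND 224 = 64

64


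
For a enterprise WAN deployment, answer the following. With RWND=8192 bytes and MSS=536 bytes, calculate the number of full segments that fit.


Given: RWND = 8192 bytes, MSS = 536 bytes
Full segments = floor(RWND / MSS)
Full segments = floor(8192 / 536)
Full segments = floor(15.2836) = 15

15


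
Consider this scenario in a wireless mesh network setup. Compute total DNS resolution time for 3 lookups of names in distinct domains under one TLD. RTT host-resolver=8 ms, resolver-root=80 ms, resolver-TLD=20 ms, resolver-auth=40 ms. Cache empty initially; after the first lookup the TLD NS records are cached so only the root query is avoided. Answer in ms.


Lookup 1 (cold cache): local + root + TLD + auth = 8 + 80 + 20 + 40 = 148 ms
Lookups 2..3 (TLD NS cached -> skip root; new domain -> still ask TLD and auth): local + TLD + auth = 8 + 20 + 40 = 68 ms each
Remaining 2 lookups: 2 * 68 = 136 ms
Total = 148 + 136 = 284 ms

284


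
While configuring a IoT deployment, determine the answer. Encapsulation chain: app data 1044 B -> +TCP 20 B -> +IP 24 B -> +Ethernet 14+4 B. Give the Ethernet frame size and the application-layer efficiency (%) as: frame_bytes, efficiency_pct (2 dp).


TCP segment = 1044 + 20 = 1064 B
IP packet = 1064 + 24 = 1088 B
Ethernet frame = 1088 + 14 + 4 = 1106 B
Efficiency = app / frame = 1044 / 1106 = 0.943942 = 94.3942% -> 94.39% (2 dp)

1106, 94.39


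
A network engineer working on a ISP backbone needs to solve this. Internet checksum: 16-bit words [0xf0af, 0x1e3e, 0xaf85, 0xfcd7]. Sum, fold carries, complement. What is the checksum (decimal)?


Given words: [0xf0af, 0x1e3e, 0xaf85, 0xfcd7]
Step 1: Sum all words
Raw sum = 61615 + 7742 + 44933 + 64727 = 179017
Step 2: Fold carry: (47945 + 2) = 47947
One's complement = ~47947 & 0xFFFF = 17588

17588


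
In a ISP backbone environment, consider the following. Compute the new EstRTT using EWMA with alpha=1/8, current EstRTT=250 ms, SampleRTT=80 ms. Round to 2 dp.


Given: EstRTT = 250 ms, SampleRTT = 80 ms, alpha = 1/8
New EstRTT = (1 - alpha) * EstRTT + alpha * SampleRTT
(7/8) * 250 = 218.75
(1/8) * 80 = 10
New EstRTT = 218.75 + 10 = 228.75 ms -> 228.75 ms (2 dp)

228.75


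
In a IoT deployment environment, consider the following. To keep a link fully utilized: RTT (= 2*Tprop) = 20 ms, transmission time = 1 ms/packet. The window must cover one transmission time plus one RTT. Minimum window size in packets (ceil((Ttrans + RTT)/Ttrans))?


Given: Ttrans = 1 ms, RTT = 20 ms (= 2 * Tprop, Tprop = 10 ms)
Time until first ACK returns = Ttrans + RTT = 1 + 20 = 21 ms
Need W * Ttrans >= Ttrans + RTT  ->  W >= (Ttrans + RTT) / Ttrans
(Ttrans + RTT) / Ttrans = 21 / 1 = 21
W_min = ceil(21) = 21

21


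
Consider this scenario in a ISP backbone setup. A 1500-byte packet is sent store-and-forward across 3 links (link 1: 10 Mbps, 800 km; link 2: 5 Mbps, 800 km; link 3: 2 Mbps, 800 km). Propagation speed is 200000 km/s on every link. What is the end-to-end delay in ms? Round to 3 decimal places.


Packet = 1500 bytes = 12000 bits. Store-and-forward: sum (t_trans + t_prop) per link.
Link 1: t_trans = 12000/(10*10^6) s = 1.2000 ms; t_prop = 800/200000 s = 4.0000 ms; subtotal = 5.2000 ms
Link 2: t_trans = 12000/(5*10^6) s = 2.4000 ms; t_prop = 800/200000 s = 4.0000 ms; subtotal = 6.4000 ms
Link 3: t_trans = 12000/(2*10^6) s = 6.0000 ms; t_prop = 800/200000 s = 4.0000 ms; subtotal = 10.0000 ms
End-to-end = 5.2000 + 6.4000 + 10.0000 = 21.6000 ms -> 21.600 ms (3 dp)

21.600


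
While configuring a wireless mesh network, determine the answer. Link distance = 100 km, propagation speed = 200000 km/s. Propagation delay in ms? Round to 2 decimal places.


Given: distance = 100 km, speed = 200000 km/s
Delay = distance / speed = 100 / 200000 seconds
Delay in ms = 100 * 1000 / 200000
Delay = 0.5000 ms
Rounded to 2 dp = 0.50 ms

0.50


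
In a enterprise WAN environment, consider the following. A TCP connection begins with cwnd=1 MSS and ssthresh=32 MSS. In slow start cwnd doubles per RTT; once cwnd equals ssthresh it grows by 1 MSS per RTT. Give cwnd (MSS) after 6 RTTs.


RTT 0: cwnd = 1 MSS (initial)
RTT 1: cwnd = 2 MSS (slow start, doubled)
RTT 2: cwnd = 4 MSS (slow start, doubled)
RTT 3: cwnd = 8 MSS (slow start, doubled)
RTT 4: cwnd = 16 MSS (slow start, doubled)
RTT 5: cwnd = 32 MSS (slow start, doubled)
RTT 6: cwnd = 33 MSS (congestion avoidance, +1)

33


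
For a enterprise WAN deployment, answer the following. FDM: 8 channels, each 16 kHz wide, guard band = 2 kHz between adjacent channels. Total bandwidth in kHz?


Given: 8 channels, 16 kHz each, guard = 2 kHz
Channel bandwidth = 8 * 16 = 128 kHz
Guard bands = 7 gaps * 2 kHz = 14 kHz
Total = 128 + 14 = 142 kHz

142


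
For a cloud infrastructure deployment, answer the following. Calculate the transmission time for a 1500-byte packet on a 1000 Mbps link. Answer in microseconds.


Given: packet = 1500 bytes, bandwidth = 1000 Mbps
Packet in bits = 1500 * 8 = 12000 bits
Bandwidth = 1000 * 10^6 = 1000000000 bps
Time = 12000 / 1000000000 seconds
Time in us = 12000 * 10^6 / 1000000000 = 12

12


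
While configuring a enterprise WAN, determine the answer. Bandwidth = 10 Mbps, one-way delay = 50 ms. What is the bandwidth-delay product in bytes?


Given: bandwidth = 10 Mbps, delay = 50 ms
BDP in bits = 10 * 10^6 * 50 / 1000
BDP in bits = 500000
BDP in bytes = 500000 / 8 = 62500

62500


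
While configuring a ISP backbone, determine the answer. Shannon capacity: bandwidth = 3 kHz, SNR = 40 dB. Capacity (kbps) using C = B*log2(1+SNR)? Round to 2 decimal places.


Given: B = 3 kHz, SNR = 40 dB
SNR linear = 10^(40/10) = 10000
1 + SNR = 10001
log2(10001) = 13.2878566418
C = 3 * 1000 * 13.2878566418 = 39863.5699 bps
C = 39.863570 kbps -> 39.86 kbps (2 dp)

39.86


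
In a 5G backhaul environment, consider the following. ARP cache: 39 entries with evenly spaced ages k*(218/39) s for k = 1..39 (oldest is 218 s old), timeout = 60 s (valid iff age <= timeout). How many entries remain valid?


Ages are k * 218/39 s for k = 1..39 (spacing = 5.5897 s).
Entry k is valid iff k * 218/39 <= 60 iff k <= 39 * 60 / 218 = 10.7339
n_valid = floor(10.7339) = 10
(n_stale = 39 - 10 = 29)

10


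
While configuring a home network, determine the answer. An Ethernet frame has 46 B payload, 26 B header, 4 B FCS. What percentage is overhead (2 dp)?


Given: payload = 46 B, header = 26 B, trailer = 4 B
Overhead bytes = header + trailer = 26 + 4 = 30
Total frame = payload + overhead = 46 + 30 = 76
Overhead % = 30 / 76 * 100 = 39.4737% -> 39.47% (2 dp)

39.47


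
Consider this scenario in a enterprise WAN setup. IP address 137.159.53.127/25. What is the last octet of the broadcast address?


Given: IP = 137.159.53.127, prefix = /25
Host bits = 32 - 25 = 7
Network last octet = 127 AND mask = 0
Host part size = 2^7 - 1 = 127
Broadcast last octet = 0 OR 127 = 127

127


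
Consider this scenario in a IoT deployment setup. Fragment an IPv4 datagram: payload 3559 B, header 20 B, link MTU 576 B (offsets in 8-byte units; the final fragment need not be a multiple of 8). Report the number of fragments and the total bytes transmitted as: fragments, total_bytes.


Max data per non-final fragment = floor((MTU - header)/8)*8 = floor((576 - 20)/8)*8 = floor(556/8)*8 = 552 B
Final fragment needs no 8-byte alignment: it can carry up to MTU - header = 556 B
Non-final fragments needed = ceil((payload - 556) / 552) = ceil(3003/552) = ceil(5.4402) = 6
Number of fragments = 6 + 1 = 7
Fragment sizes (data): 6 * 552 B + 247 B (last, 247 <= 556 OK)
Total bytes sent = payload + n_frags * header = 3559 + 7*20 = 3559 + 140 = 3699 B

7, 3699


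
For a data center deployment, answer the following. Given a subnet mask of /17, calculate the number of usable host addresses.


Given: subnet mask /17
Host bits = 32 - 17 = 15
Total addresses = 2^15 = 32768
Usable hosts = 32768 - 2 (network + broadcast) = 32766

32766


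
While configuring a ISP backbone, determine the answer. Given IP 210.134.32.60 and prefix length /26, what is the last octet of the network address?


Given: IP = 210.134.32.60, prefix = /26
Subnet mask = 255.255.255.192
Last octet of IP: 60
Last octet of mask: 192
Network last octet = 60 AND 192 = 0

0


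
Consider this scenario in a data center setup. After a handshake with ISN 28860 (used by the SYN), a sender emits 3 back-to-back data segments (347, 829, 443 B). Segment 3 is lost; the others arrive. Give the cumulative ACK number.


SYN uses sequence number 28860; first data byte = ISN + 1 = 28861.
Segment 1: SEQ = 28861, len = 347 B, covers [28861, 29207]
Segment 2: SEQ = 29208, len = 829 B, covers [29208, 30036]
Segment 3: SEQ = 30037, len = 443 B, covers [30037, 30479] [LOST]
In-order data received: bytes [28861, 30036] (segments 1..2).
Segment 3 missing -> gap begins at byte 30037.
Cumulative ACK = next expected in-order byte = 28861 + 347 + 829 = 30037

30037


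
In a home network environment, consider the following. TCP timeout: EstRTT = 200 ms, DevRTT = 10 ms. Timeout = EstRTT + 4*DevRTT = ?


Given: EstRTT = 200 ms, DevRTT = 10 ms
Timeout = EstRTT + 4 * DevRTT
4 * DevRTT = 4 * 10 = 40
Timeout = 200 + 40 = 240 ms

240


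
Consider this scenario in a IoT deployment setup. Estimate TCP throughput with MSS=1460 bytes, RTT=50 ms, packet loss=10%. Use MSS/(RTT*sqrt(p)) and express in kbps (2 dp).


Given: MSS = 1460 bytes, RTT = 50 ms, loss = 10%
RTT in seconds = 50 / 1000 = 0.05
Loss rate = 10% = 0.1
sqrt(loss) = sqrt(0.1) = 0.316227766017
Throughput (bytes/s) = 1460 / (0.05 * 0.316227766017) = 92338.5077
Throughput (kbps) = 92338.5077 * 8 / 1000 = 738.708061 -> 738.71 kbps (2 dp)

738.71


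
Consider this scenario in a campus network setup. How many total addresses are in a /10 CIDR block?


Given: CIDR prefix /10
Host bits = 32 - 10 = 22
Total addresses = 2^22 = 4194304

4194304


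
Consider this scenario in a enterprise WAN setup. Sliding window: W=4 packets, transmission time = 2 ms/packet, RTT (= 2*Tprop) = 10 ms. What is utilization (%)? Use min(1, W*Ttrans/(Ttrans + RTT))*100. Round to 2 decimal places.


Given: W = 4, Ttrans = 2 ms, RTT = 10 ms (= 2 * Tprop, Tprop = 5 ms)
Cycle time = Ttrans + RTT = 2 + 10 = 12 ms (first packet sent until its ACK returns)
W * Ttrans = 4 * 2 = 8 ms of sending per cycle
W * Ttrans / (Ttrans + RTT) = 8 / 12 = 0.666667
U = min(1, 0.666667) = 0.666667
U% = 66.67%

66.67


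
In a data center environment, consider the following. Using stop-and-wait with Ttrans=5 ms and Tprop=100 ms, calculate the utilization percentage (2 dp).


Given: Ttrans = 5 ms, Tprop = 100 ms
RTT = 2 * Tprop = 2 * 100 = 200 ms
U = Ttrans / (Ttrans + RTT)
U = 5 / (5 + 200)
U = 5 / 205 = 0.02439
U% = 2.44%

2.44


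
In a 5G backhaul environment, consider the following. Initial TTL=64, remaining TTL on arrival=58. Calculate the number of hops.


Given: initial TTL = 64, received TTL = 58
Hops = initial TTL - received TTL
Hops = 64 - 58 = 6

6


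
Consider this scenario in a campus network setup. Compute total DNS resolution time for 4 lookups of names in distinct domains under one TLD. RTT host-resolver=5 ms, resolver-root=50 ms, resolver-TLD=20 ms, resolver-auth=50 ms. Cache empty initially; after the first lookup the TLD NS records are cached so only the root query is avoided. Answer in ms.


Lookup 1 (cold cache): local + root + TLD + auth = 5 + 50 + 20 + 50 = 125 ms
Lookups 2..4 (TLD NS cached -> skip root; new domain -> still ask TLD and auth): local + TLD + auth = 5 + 20 + 50 = 75 ms each
Remaining 3 lookups: 3 * 75 = 225 ms
Total = 125 + 225 = 350 ms

350


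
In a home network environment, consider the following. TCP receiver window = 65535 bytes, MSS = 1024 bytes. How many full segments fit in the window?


Given: RWND = 65535 bytes, MSS = 1024 bytes
Full segments = floor(RWND / MSS)
Full segments = floor(65535 / 1024)
Full segments = floor(63.999) = 63

63


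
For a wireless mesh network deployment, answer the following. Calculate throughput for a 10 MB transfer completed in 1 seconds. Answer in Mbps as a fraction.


Given: file = 10 MB, time = 1 s
File in Mb = 10 * 8 = 80 Mb
Throughput = 80 / 1 Mbps
Throughput = 80 Mbps

80


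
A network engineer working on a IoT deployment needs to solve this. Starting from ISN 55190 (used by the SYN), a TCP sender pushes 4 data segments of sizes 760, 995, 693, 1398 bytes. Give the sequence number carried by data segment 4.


The SYN occupies sequence number ISN = 55190, so the first data byte is ISN + 1 = 55191.
SEQ of data segment i = (ISN + 1) + sum of payload sizes of segments 1..i-1.
Segment 1: SEQ = 55191, payload = 760 bytes
Segment 2: SEQ = 55951, payload = 995 bytes
Segment 3: SEQ = 56946, payload = 693 bytes
Segment 4: SEQ = 57639, payload = 1398 bytes
SEQ of segment 4 = 55191 + 760 + 995 + 693 = 57639

57639


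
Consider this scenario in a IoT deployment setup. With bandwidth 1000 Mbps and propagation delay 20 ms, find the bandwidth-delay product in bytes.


Given: bandwidth = 1000 Mbps, delay = 20 ms
BDP in bits = 1000 * 10^6 * 20 / 1000
BDP in bits = 20000000
BDP in bytes = 20000000 / 8 = 2500000

2500000


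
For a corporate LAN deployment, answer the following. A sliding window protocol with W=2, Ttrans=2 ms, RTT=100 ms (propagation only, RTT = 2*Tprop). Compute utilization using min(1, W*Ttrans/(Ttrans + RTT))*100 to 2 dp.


Given: W = 2, Ttrans = 2 ms, RTT = 100 ms (= 2 * Tprop, Tprop = 50 ms)
Cycle time = Ttrans + RTT = 2 + 100 = 102 ms (first packet sent until its ACK returns)
W * Ttrans = 2 * 2 = 4 ms of sending per cycle
W * Ttrans / (Ttrans + RTT) = 4 / 102 = 0.039216
U = min(1, 0.039216) = 0.039216
U% = 3.92%

3.92


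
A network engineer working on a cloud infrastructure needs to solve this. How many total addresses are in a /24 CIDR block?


Given: CIDR prefix /24
Host bits = 32 - 24 = 8
Total addresses = 2^8 = 256

256


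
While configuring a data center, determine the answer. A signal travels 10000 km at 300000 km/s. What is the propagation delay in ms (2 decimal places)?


Given: distance = 10000 km, speed = 300000 km/s
Delay = distance / speed = 10000 / 300000 seconds
Delay in ms = 10000 * 1000 / 300000
Delay = 33.3333 ms
Rounded to 2 dp = 33.33 ms

33.33


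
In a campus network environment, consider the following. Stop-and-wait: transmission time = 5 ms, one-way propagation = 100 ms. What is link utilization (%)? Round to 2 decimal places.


Given: Ttrans = 5 ms, Tprop = 100 ms
RTT = 2 * Tprop = 2 * 100 = 200 ms
U = Ttrans / (Ttrans + RTT)
U = 5 / (5 + 200)
U = 5 / 205 = 0.02439
U% = 2.44%

2.44


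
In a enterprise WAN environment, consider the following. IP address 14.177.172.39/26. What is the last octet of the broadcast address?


Given: IP = 14.177.172.39, prefix = /26
Host bits = 32 - 26 = 6
Network last octet = 39 AND mask = 0
Host part size = 2^6 - 1 = 63
Broadcast last octet = 0 OR 63 = 63

63


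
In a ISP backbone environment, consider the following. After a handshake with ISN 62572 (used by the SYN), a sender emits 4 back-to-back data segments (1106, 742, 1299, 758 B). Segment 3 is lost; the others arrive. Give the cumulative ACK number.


SYN uses sequence number 62572; first data byte = ISN + 1 = 62573.
Segment 1: SEQ = 62573, len = 1106 B, covers [62573, 63678]
Segment 2: SEQ = 63679, len = 742 B, covers [63679, 64420]
Segment 3: SEQ = 64421, len = 1299 B, covers [64421, 65719] [LOST]
Segment 4: SEQ = 65720, len = 758 B, covers [65720, 66477]
In-order data received: bytes [62573, 64420] (segments 1..2).
Segment 3 missing -> gap begins at byte 64421; later segments buffered out of order.
Cumulative ACK = next expected in-order byte = 62573 + 1106 + 742 = 64421

64421


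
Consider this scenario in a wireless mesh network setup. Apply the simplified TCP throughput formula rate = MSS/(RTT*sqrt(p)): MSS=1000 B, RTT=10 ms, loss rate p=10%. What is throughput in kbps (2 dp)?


Given: MSS = 1000 bytes, RTT = 10 ms, loss = 10%
RTT in seconds = 10 / 1000 = 0.01
Loss rate = 10% = 0.1
sqrt(loss) = sqrt(0.1) = 0.316227766017
Throughput (bytes/s) = 1000 / (0.01 * 0.316227766017) = 316227.7660
Throughput (kbps) = 316227.7660 * 8 / 1000 = 2529.822128 -> 2529.82 kbps (2 dp)

2529.82


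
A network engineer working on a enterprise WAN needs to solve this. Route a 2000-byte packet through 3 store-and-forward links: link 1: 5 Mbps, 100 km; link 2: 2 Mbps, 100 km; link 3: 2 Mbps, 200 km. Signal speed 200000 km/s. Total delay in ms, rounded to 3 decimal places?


Packet = 2000 bytes = 16000 bits. Store-and-forward: sum (t_trans + t_prop) per link.
Link 1: t_trans = 16000/(5*10^6) s = 3.2000 ms; t_prop = 100/200000 s = 0.5000 ms; subtotal = 3.7000 ms
Link 2: t_trans = 16000/(2*10^6) s = 8.0000 ms; t_prop = 100/200000 s = 0.5000 ms; subtotal = 8.5000 ms
Link 3: t_trans = 16000/(2*10^6) s = 8.0000 ms; t_prop = 200/200000 s = 1.0000 ms; subtotal = 9.0000 ms
End-to-end = 3.7000 + 8.5000 + 9.0000 = 21.2000 ms -> 21.200 ms (3 dp)

21.200


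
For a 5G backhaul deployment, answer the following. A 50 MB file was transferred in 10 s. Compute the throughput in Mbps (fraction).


Given: file = 50 MB, time = 10 s
File in Mb = 50 * 8 = 400 Mb
Throughput = 400 / 10 Mbps
Throughput = 40 Mbps

40


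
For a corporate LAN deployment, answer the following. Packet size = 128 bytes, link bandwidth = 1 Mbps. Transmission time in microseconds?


Given: packet = 128 bytes, bandwidth = 1 Mbps
Packet in bits = 128 * 8 = 1024 bits
Bandwidth = 1 * 10^6 = 1000000 bps
Time = 1024 / 1000000 seconds
Time in us = 1024 * 10^6 / 1000000 = 1024

1024


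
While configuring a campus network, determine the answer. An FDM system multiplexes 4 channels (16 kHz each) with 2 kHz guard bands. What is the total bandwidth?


Given: 4 channels, 16 kHz each, guard = 2 kHz
Channel bandwidth = 4 * 16 = 64 kHz
Guard bands = 3 gaps * 2 kHz = 6 kHz
Total = 64 + 6 = 70 kHz

70


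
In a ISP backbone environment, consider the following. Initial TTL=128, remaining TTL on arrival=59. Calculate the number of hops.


Given: initial TTL = 128, received TTL = 59
Hops = initial TTL - received TTL
Hops = 128 - 59 = 69

69


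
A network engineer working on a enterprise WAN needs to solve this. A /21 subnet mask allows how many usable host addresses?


Given: subnet mask /21
Host bits = 32 - 21 = 11
Total addresses = 2^11 = 2048
Usable hosts = 2048 - 2 (network + broadcast) = 2046

2046


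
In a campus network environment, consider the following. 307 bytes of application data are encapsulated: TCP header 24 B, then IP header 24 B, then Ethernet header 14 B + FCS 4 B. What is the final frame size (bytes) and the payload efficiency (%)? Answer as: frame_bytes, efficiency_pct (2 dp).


TCP segment = 307 + 24 = 331 B
IP packet = 331 + 24 = 355 B
Ethernet frame = 355 + 14 + 4 = 373 B
Efficiency = app / frame = 307 / 373 = 0.823056 = 82.3056% -> 82.31% (2 dp)

373, 82.31
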